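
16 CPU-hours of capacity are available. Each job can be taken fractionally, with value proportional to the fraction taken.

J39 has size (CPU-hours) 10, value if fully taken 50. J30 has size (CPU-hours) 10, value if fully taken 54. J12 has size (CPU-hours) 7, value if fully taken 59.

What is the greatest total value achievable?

Sort by value density: J12 59/7≈8.43, J30 54/10≈5.4, J39 50/10≈5.
Take all of J12 (7 CPU-hours, value 59) ; 9 CPU-hours left.
Only 9 CPU-hours remain; take 9/10 of J30 for value 54×9/10 = 48.6.
Total value = 107.6.

107.6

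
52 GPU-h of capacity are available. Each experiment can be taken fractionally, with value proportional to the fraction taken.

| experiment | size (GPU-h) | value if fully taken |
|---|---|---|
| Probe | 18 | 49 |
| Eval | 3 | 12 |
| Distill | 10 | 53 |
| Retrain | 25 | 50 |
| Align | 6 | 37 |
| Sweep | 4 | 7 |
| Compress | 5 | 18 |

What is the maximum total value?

189

Sort by value density: Align 37/6≈6.17, Distill 53/10≈5.3, Eval 12/3≈4, Compress 18/5≈3.6, Probe 49/18≈2.72, Retrain 50/25≈2, Sweep 7/4≈1.75.
Take all of Align (6 GPU-h, value 37) → 46 GPU-h left.
Distill: take in full, 10 GPU-h for value 53 → 36 left.
All 3 GPU-h of Eval fit (value 12) → 33 remain.
All 5 GPU-h of Compress fit (value 18) → 28 remain.
All 18 GPU-h of Probe fit (value 49) → 10 remain.
Only 10 GPU-h remain; take 10/25 of Retrain for value 50×10/25 = 20.
Total value = 189.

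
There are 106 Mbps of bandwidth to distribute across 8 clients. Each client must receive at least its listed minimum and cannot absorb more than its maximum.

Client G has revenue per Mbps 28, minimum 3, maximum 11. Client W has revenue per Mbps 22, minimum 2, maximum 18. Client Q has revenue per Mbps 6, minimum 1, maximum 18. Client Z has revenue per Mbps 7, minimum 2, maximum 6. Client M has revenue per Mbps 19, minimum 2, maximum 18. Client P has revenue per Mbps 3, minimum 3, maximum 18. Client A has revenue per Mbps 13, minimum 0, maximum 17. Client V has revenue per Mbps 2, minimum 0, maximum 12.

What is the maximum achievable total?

Meeting every minimum uses 3+2+1+2+2+3+0+0 = 13 Mbps, leaving 93.
Highest revenue per Mbps first: Client G 28 > Client W 22 > Client M 19 > Client A 13 > Client Z 7 > Client Q 6 > Client P 3 > Client V 2.
Client G takes 8 more to reach its cap of 11 ; 85 left.
Client W: +16 to 18 (cap) ; 69 left.
Client M: +16 to 18 (cap) ; 53 left.
Client A: +17 to 17 (cap) ; 36 left.
Give Client Z 4 more to hit its cap of 6 ; 32 left.
Client Q: +17 to 18 (cap) ; 15 left.
Client P takes 15 more to reach its cap of 18 ; 0 left.
Total = 28×11 + 22×18 + 6×18 + 7×6 + 19×18 + 3×18 + 13×17 = 1471.

1471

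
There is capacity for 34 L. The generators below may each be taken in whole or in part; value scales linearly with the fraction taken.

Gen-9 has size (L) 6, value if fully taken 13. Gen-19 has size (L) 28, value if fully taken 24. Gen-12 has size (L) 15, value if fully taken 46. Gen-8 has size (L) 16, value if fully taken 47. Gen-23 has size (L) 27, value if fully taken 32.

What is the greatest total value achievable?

99.5

Best value per unit of size first: Gen-12 46/15≈3.07, Gen-8 47/16≈2.94, Gen-9 13/6≈2.17, Gen-23 32/27≈1.19, Gen-19 24/28≈0.857.
All 15 L of Gen-12 fit (value 46) — 19 remain.
All 16 L of Gen-8 fit (value 47) — 3 remain.
Fill the last 3 L with part of Gen-9: 3/6 of it earns 6.5.
Total value = 99.5.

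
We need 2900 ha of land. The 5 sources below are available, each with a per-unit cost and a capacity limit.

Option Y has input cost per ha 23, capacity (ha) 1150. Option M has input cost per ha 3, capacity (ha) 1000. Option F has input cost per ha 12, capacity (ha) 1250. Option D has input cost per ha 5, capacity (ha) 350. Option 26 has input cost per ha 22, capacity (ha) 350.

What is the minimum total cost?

Fill from the cheapest source first.
Take 1000 from Option M at 3 ; need 1900 more.
Take 350 from Option D at 5 ; need 1550 more.
Option F at 12: take all 1250 ha ; 300 still needed.
Take 300 from Option 26 at 22 to finish.
Option Y: unused.
Cost = 1000×3 + 350×5 + 1250×12 + 300×22 = 26350.

26350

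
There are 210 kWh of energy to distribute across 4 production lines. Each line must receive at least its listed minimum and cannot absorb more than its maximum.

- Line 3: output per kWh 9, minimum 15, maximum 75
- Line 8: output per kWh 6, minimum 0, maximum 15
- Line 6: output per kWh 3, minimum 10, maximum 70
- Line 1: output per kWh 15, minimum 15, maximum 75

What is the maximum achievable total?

Meeting every minimum uses 15+0+10+15 = 40 kWh, leaving 170.
Order the production lines by output per kWh: Line 1 15 > Line 3 9 > Line 8 6 > Line 6 3.
Give Line 1 60 more to hit its cap of 75 — 110 left.
Line 3: +60 to 75 (cap) — 50 left.
Line 8 takes 15 more to reach its cap of 15 — 35 left.
Only 35 left; Line 6 takes them to reach 45.
Total = 9×75 + 6×15 + 3×45 + 15×75 = 2025.

2025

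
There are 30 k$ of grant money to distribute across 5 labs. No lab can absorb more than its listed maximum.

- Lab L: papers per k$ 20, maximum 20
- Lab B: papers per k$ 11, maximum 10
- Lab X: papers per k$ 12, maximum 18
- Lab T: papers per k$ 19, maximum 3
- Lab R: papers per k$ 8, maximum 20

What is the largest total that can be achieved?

Highest papers per k$ first: Lab L 20 > Lab T 19 > Lab X 12 > Lab B 11 > Lab R 8.
Lab L takes 20 to reach its cap of 20 ; 10 left.
Lab T takes 3 to reach its cap of 3 ; 7 left.
Lab X: +7 (room for 18) → 7. Pool exhausted.
Total = 20×20 + 12×7 + 19×3 = 541.

541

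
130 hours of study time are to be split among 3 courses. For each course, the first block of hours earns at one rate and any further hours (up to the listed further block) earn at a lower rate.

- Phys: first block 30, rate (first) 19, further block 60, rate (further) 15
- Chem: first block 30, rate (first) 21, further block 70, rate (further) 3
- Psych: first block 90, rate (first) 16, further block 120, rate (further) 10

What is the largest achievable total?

2320

Order all 6 blocks by rate: Chem/tier1 21 > Phys/tier1 19 > Psych/tier1 16 > Phys/tier2 15 > Psych/tier2 10 > Chem/tier2 3.
Chem tier1 at 21: fill all 30 → 100 left.
Phys/tier1 (19): +30 → 70 left.
Psych/tier1: +70 of 90 at 16; pool empty.
Total = 21×30 + 19×30 + 16×70 = 2320.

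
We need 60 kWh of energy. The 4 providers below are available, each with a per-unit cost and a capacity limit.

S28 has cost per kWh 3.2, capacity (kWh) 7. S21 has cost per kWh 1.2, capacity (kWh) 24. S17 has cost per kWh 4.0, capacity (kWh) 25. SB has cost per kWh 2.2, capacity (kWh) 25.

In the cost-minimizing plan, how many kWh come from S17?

4

Use providers in increasing cost order.
S21 at 1.2: take all 24 kWh ; 36 still needed.
Take 25 from SB at 2.2 ; need 11 more.
Take 7 from S28 at 3.2 ; need 4 more.
S17 at 4.0: take 4 of its 25 ; requirement met.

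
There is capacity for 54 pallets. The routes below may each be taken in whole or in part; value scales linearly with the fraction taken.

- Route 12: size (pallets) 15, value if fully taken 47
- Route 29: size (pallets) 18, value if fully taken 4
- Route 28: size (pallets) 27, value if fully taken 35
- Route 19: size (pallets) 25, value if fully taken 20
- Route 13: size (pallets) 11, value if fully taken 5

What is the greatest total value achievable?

91.6

Rank by value-to-size ratio: Route 12 47/15≈3.13, Route 28 35/27≈1.3, Route 19 20/25≈0.8, Route 13 5/11≈0.455, Route 29 4/18≈0.222.
Route 12: take in full, 15 pallets for value 47 ; 39 left.
All 27 pallets of Route 28 fit (value 35) ; 12 remain.
Fill the last 12 pallets with part of Route 19: 12/25 of it earns 9.6.
Total value = 91.6.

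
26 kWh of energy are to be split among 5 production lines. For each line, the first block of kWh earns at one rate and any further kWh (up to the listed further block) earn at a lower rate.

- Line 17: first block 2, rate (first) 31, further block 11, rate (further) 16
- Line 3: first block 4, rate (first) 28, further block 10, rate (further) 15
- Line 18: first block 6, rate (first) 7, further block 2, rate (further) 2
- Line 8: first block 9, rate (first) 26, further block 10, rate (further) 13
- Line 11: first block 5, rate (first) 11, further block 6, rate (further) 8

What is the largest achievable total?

Order all 10 blocks by rate: Line 17/first 31 > Line 3/first 28 > Line 8/first 26 > Line 17/second 16 > Line 3/second 15 > Line 8/second 13 > Line 11/first 11 > Line 11/second 8 > Line 18/first 7 > Line 18/second 2.
Line 17/first (31): +2 — 24 left.
Fill Line 3 first block (4 at 28) — 20 left.
Line 8 first at 26: fill all 9 — 11 left.
Fill Line 17 second block (11 at 16) — 0 left.
Total = 31×2 + 28×4 + 26×9 + 16×11 = 584.

584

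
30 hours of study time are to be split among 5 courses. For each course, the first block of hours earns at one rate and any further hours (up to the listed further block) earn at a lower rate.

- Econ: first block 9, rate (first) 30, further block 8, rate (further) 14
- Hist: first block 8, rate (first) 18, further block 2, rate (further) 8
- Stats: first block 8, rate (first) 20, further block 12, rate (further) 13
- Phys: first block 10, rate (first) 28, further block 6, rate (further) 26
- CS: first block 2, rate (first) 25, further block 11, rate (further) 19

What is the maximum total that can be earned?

Order all 10 blocks by rate: Econ/first 30 > Phys/first 28 > Phys/second 26 > CS/first 25 > Stats/first 20 > CS/second 19 > Hist/first 18 > Econ/second 14 > Stats/second 13 > Hist/second 8.
Fill Econ first block (9 at 30) ; 21 left.
Fill Phys first block (10 at 28) ; 11 left.
Fill Phys second block (6 at 26) ; 5 left.
CS first at 25: fill all 2 ; 3 left.
3 remain; put them into Stats first at 20.
Total = 30×9 + 28×10 + 26×6 + 25×2 + 20×3 = 816.

816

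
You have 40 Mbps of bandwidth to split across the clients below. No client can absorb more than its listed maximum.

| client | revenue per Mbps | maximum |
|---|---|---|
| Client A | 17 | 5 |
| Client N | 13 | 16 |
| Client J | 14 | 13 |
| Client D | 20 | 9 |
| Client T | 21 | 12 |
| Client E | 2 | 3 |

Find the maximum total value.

Order the clients by revenue per Mbps: Client T 21 > Client D 20 > Client A 17 > Client J 14 > Client N 13 > Client E 2.
Client T: +12 to 12 (cap) → 28 left.
Give Client D 9 to hit its cap of 9 → 19 left.
Client A takes 5 to reach its cap of 5 → 14 left.
Give Client J 13 to hit its cap of 13 → 1 left.
Client N: +1 (room for 16) → 1. Pool exhausted.
Total = 17×5 + 13×1 + 14×13 + 20×9 + 21×12 = 712.

712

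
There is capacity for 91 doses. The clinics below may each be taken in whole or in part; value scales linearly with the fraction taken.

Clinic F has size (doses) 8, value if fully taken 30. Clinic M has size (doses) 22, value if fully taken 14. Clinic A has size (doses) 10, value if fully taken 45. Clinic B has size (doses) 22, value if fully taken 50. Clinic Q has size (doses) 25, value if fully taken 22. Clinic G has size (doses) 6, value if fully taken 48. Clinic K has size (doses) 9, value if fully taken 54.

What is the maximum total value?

Best value per unit of size first: Clinic G 48/6≈8, Clinic K 54/9≈6, Clinic A 45/10≈4.5, Clinic F 30/8≈3.75, Clinic B 50/22≈2.27, Clinic Q 22/25≈0.88, Clinic M 14/22≈0.636.
Clinic G: take in full, 6 doses for value 48 ; 85 left.
Clinic K: take in full, 9 doses for value 54 ; 76 left.
Take all of Clinic A (10 doses, value 45) ; 66 doses left.
Take all of Clinic F (8 doses, value 30) ; 58 doses left.
All 22 doses of Clinic B fit (value 50) ; 36 remain.
Clinic Q: take in full, 25 doses for value 22 ; 11 left.
Only 11 doses remain; take 11/22 of Clinic M for value 14×11/22 = 7.
Total value = 256.

256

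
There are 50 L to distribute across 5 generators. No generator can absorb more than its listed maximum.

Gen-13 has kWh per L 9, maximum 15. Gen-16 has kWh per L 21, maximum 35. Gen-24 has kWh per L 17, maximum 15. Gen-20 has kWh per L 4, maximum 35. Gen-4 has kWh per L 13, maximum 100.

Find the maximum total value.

990

Order the generators by kWh per L: Gen-16 21 > Gen-24 17 > Gen-4 13 > Gen-13 9 > Gen-20 4.
Gen-16: +35 to 35 (cap) ; 15 left.
Give Gen-24 15 to hit its cap of 15 ; 0 left.
Total = 21×35 + 17×15 = 990.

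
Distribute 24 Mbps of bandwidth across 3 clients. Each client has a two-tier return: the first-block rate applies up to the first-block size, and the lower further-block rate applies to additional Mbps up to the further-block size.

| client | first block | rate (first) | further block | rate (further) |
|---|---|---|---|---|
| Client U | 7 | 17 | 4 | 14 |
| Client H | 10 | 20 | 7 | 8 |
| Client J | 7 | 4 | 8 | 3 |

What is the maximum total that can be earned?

399

Rank every tier by rate: Client H/first 20 > Client U/first 17 > Client U/second 14 > Client H/second 8 > Client J/first 4 > Client J/second 3.
Client H/first (20): +10 → 14 left.
Client U first at 17: fill all 7 → 7 left.
Client U second at 14: fill all 4 → 3 left.
Client H/second: +3 of 7 at 8; pool empty.
Total = 20×10 + 17×7 + 14×4 + 8×3 = 399.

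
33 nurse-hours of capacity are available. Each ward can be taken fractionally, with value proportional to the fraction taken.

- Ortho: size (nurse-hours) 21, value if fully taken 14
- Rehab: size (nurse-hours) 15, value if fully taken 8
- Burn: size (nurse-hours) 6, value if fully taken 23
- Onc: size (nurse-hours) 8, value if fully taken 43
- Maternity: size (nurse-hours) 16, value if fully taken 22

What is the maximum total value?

Sort by value density: Onc 43/8≈5.38, Burn 23/6≈3.83, Maternity 22/16≈1.38, Ortho 14/21≈0.667, Rehab 8/15≈0.533.
Onc: take in full, 8 nurse-hours for value 43 → 25 left.
All 6 nurse-hours of Burn fit (value 23) → 19 remain.
All 16 nurse-hours of Maternity fit (value 22) → 3 remain.
Only 3 nurse-hours remain; take 3/21 of Ortho for value 14×3/21 = 2.
Total value = 90.

90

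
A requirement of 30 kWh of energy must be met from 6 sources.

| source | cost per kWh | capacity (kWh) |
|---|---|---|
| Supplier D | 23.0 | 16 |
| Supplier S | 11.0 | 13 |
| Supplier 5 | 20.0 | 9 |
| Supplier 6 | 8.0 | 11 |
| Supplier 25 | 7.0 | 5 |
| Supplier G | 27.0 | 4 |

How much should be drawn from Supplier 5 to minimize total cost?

1

Fill from the cheapest source first.
Take 5 from Supplier 25 at 7.0 — need 25 more.
Take 11 from Supplier 6 at 8.0 — need 14 more.
Supplier S (11.0): use full 13 — 1 kWh to go.
Supplier 5 (20.0): take the remaining 1 — done.
Supplier D, Supplier G: unused.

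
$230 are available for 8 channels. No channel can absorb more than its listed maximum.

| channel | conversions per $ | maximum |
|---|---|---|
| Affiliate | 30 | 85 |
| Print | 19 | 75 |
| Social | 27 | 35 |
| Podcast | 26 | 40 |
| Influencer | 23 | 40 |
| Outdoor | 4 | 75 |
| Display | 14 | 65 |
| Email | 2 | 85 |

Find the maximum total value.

6025

Rank by conversions per $: Affiliate 30 > Social 27 > Podcast 26 > Influencer 23 > Print 19 > Display 14 > Outdoor 4 > Email 2.
Affiliate takes 85 to reach its cap of 85 — 145 left.
Social takes 35 to reach its cap of 35 — 110 left.
Podcast takes 40 to reach its cap of 40 — 70 left.
Influencer takes 40 to reach its cap of 40 — 30 left.
Print: +30 (room for 75) → 30. Pool exhausted.
Total = 30×85 + 19×30 + 27×35 + 26×40 + 23×40 = 6025.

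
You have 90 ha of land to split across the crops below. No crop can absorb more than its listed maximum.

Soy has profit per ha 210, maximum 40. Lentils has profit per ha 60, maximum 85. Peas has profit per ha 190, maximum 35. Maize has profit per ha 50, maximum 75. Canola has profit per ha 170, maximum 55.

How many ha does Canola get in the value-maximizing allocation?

Rank by profit per ha: Soy 210 > Peas 190 > Canola 170 > Lentils 60 > Maize 50.
Soy takes 40 to reach its cap of 40 → 50 left.
Peas: +35 to 35 (cap) → 15 left.
Only 15 left; Canola takes them to reach 15.

15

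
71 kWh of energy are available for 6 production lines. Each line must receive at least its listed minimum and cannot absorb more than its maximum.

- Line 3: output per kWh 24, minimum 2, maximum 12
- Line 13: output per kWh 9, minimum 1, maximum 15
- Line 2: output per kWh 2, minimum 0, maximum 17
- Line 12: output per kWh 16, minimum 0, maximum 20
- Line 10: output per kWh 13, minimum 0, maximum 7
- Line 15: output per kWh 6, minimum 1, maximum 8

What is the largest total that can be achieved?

900

Meeting every minimum uses 2+1+0+0+0+1 = 4 kWh, leaving 67.
Highest output per kWh first: Line 3 24 > Line 12 16 > Line 10 13 > Line 13 9 > Line 15 6 > Line 2 2.
Line 3: +10 to 12 (cap) ; 57 left.
Line 12 takes 20 more to reach its cap of 20 ; 37 left.
Line 10 takes 7 more to reach its cap of 7 ; 30 left.
Give Line 13 14 more to hit its cap of 15 ; 16 left.
Line 15 takes 7 more to reach its cap of 8 ; 9 left.
Line 2 has room for 17 more but only 9 remain, so it gets 9.
Total = 24×12 + 9×15 + 2×9 + 16×20 + 13×7 + 6×8 = 900.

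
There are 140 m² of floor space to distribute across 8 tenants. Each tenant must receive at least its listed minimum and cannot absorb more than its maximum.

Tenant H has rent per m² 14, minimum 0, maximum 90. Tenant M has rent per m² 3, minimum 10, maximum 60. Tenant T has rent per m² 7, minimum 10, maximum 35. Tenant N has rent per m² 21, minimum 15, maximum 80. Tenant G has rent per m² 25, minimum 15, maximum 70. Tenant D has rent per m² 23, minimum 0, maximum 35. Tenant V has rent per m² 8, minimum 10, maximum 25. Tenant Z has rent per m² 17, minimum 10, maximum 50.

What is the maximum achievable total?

Meeting every minimum uses 0+10+10+15+15+0+10+10 = 70 m², leaving 70.
Order the tenants by rent per m²: Tenant G 25 > Tenant D 23 > Tenant N 21 > Tenant Z 17 > Tenant H 14 > Tenant V 8 > Tenant T 7 > Tenant M 3.
Tenant G takes 55 more to reach its cap of 70 → 15 left.
Only 15 left; Tenant D takes them to reach 15.
Total = 3×10 + 7×10 + 21×15 + 25×70 + 23×15 + 8×10 + 17×10 = 2760.

2760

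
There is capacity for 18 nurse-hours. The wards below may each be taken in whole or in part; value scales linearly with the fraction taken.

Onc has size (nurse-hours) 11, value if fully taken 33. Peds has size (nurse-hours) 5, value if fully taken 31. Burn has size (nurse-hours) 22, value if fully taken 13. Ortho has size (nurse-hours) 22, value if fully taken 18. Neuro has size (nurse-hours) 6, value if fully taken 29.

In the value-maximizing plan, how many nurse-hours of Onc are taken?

7

Sort by value density: Peds 31/5≈6.2, Neuro 29/6≈4.83, Onc 33/11≈3, Ortho 18/22≈0.818, Burn 13/22≈0.591.
Take all of Peds (5 nurse-hours, value 31) → 13 nurse-hours left.
Take all of Neuro (6 nurse-hours, value 29) → 7 nurse-hours left.
7 nurse-hours left: a 7/11 share of Onc gives 33×7/11 = 21.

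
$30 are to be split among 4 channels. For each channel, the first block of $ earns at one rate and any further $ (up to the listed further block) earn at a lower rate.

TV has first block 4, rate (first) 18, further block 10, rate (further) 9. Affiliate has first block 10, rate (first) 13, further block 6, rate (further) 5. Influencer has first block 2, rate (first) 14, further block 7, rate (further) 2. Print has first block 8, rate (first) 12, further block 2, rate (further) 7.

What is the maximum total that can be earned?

380

Treat each block as its own option and order by rate: TV/tier1 18 > Influencer/tier1 14 > Affiliate/tier1 13 > Print/tier1 12 > TV/tier2 9 > Print/tier2 7 > Affiliate/tier2 5 > Influencer/tier2 2.
TV/tier1 (18): +4 ; 26 left.
Influencer tier1 at 14: fill all 2 ; 24 left.
Affiliate/tier1 (13): +10 ; 14 left.
Fill Print tier1 block (8 at 12) ; 6 left.
TV tier2 at 9: only 6 left, fill 6.
Total = 18×4 + 14×2 + 13×10 + 12×8 + 9×6 = 380.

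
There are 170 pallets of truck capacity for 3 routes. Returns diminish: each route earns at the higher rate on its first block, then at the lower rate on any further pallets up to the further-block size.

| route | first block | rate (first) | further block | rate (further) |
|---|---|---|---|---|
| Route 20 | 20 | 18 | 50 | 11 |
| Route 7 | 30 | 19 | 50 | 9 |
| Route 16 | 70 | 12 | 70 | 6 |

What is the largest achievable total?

2320

Rank every tier by rate: Route 7/first 19 > Route 20/first 18 > Route 16/first 12 > Route 20/second 11 > Route 7/second 9 > Route 16/second 6.
Route 7 first at 19: fill all 30 → 140 left.
Fill Route 20 first block (20 at 18) → 120 left.
Route 16/first (12): +70 → 50 left.
Fill Route 20 second block (50 at 11) → 0 left.
Total = 19×30 + 18×20 + 12×70 + 11×50 = 2320.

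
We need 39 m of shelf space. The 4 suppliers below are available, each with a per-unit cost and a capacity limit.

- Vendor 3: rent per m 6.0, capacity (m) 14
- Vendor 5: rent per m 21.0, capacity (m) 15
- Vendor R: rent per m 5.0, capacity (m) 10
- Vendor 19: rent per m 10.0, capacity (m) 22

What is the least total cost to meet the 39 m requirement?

284

Cheapest first:
Vendor R (5.0): use full 10 — 29 m to go.
Take 14 from Vendor 3 at 6.0 — need 15 more.
Take 15 from Vendor 19 at 10.0 to finish.
Vendor 5: unused.
Cost = 10×5.0 + 14×6.0 + 15×10.0 = 284.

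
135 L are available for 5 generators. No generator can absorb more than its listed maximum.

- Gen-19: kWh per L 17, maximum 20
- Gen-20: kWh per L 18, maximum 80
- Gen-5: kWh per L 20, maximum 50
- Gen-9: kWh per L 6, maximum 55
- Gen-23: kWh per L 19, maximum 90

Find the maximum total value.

2615

Highest kWh per L first: Gen-5 20 > Gen-23 19 > Gen-20 18 > Gen-19 17 > Gen-9 6.
Gen-5 takes 50 to reach its cap of 50 → 85 left.
Gen-23 has room for 90 but only 85 remain, so it gets 85.
Total = 20×50 + 19×85 = 2615.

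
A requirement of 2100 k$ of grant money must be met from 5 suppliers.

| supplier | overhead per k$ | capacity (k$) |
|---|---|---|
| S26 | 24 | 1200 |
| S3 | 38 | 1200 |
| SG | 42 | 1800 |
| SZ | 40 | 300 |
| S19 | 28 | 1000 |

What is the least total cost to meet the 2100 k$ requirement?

54000

Cheapest first:
S26 (24): use full 1200 — 900 k$ to go.
Take 900 from S19 at 28 to finish.
S3, SZ, SG: unused.
Cost = 1200×24 + 900×28 = 54000.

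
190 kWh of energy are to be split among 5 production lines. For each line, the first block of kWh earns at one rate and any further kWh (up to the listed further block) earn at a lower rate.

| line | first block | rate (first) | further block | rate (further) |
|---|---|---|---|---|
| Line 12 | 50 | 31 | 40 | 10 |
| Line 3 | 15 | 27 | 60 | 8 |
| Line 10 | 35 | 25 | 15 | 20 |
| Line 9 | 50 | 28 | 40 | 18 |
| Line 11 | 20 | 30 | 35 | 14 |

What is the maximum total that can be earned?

5220

Order all 10 blocks by rate: Line 12/first 31 > Line 11/first 30 > Line 9/first 28 > Line 3/first 27 > Line 10/first 25 > Line 10/second 20 > Line 9/second 18 > Line 11/second 14 > Line 12/second 10 > Line 3/second 8.
Fill Line 12 first block (50 at 31) ; 140 left.
Fill Line 11 first block (20 at 30) ; 120 left.
Fill Line 9 first block (50 at 28) ; 70 left.
Line 3 first at 27: fill all 15 ; 55 left.
Line 10/first (25): +35 ; 20 left.
Fill Line 10 second block (15 at 20) ; 5 left.
Line 9/second: +5 of 40 at 18; pool empty.
Total = 31×50 + 30×20 + 28×50 + 27×15 + 25×35 + 20×15 + 18×5 = 5220.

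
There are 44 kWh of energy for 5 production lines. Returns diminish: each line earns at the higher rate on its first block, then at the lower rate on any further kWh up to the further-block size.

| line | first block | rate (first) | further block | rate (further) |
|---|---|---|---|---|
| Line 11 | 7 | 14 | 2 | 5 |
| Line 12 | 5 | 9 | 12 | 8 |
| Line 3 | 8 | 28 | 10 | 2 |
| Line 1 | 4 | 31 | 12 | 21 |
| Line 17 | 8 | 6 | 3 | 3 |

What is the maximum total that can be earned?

807

Order all 10 blocks by rate: Line 1/tier1 31 > Line 3/tier1 28 > Line 1/tier2 21 > Line 11/tier1 14 > Line 12/tier1 9 > Line 12/tier2 8 > Line 17/tier1 6 > Line 11/tier2 5 > Line 17/tier2 3 > Line 3/tier2 2.
Fill Line 1 tier1 block (4 at 31) → 40 left.
Line 3/tier1 (28): +8 → 32 left.
Line 1 tier2 at 21: fill all 12 → 20 left.
Fill Line 11 tier1 block (7 at 14) → 13 left.
Line 12/tier1 (9): +5 → 8 left.
Line 12 tier2 at 8: only 8 left, fill 8.
Total = 31×4 + 28×8 + 21×12 + 14×7 + 9×5 + 8×8 = 807.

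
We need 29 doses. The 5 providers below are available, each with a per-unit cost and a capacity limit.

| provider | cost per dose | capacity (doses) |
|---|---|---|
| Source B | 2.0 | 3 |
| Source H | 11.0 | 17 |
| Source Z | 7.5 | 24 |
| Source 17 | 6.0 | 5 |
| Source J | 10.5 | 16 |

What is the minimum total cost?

Cheapest first:
Take 3 from Source B at 2.0 ; need 26 more.
Source 17 (6.0): use full 5 ; 21 doses to go.
Source Z at 7.5: take 21 of its 24 ; requirement met.
Source J, Source H: unused.
Cost = 3×2.0 + 5×6.0 + 21×7.5 = 193.5.

193.5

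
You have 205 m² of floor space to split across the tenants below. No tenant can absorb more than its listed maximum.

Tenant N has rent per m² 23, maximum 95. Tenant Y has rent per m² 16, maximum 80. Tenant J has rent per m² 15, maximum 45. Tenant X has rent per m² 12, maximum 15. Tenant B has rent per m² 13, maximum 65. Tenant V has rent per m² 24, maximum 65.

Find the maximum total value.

Rank by rent per m²: Tenant V 24 > Tenant N 23 > Tenant Y 16 > Tenant J 15 > Tenant B 13 > Tenant X 12.
Give Tenant V 65 to hit its cap of 65 — 140 left.
Tenant N takes 95 to reach its cap of 95 — 45 left.
Only 45 left; Tenant Y takes them to reach 45.
Total = 23×95 + 16×45 + 24×65 = 4465.

4465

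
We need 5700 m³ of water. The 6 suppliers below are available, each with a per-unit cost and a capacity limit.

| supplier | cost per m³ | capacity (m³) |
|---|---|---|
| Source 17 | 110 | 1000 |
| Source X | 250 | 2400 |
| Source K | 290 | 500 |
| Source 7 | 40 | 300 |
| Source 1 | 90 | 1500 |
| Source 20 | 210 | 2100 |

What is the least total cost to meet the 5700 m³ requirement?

Fill from the cheapest supplier first.
Source 7 at 40: take all 300 m³ — 5400 still needed.
Source 1 at 90: take all 1500 m³ — 3900 still needed.
Source 17 (110): use full 1000 — 2900 m³ to go.
Source 20 at 210: take all 2100 m³ — 800 still needed.
Source X (250): take the remaining 800 — done.
Source K: unused.
Cost = 300×40 + 1500×90 + 1000×110 + 2100×210 + 800×250 = 898000.

898000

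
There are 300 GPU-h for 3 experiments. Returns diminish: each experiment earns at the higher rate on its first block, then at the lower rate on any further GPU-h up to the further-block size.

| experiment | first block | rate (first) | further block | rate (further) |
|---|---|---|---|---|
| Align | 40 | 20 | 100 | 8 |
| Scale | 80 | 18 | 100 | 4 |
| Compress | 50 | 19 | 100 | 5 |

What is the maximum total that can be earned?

Order all 6 blocks by rate: Align/first 20 > Compress/first 19 > Scale/first 18 > Align/second 8 > Compress/second 5 > Scale/second 4.
Fill Align first block (40 at 20) ; 260 left.
Fill Compress first block (50 at 19) ; 210 left.
Scale/first (18): +80 ; 130 left.
Align second at 8: fill all 100 ; 30 left.
Compress second at 5: only 30 left, fill 30.
Total = 20×40 + 19×50 + 18×80 + 8×100 + 5×30 = 4140.

4140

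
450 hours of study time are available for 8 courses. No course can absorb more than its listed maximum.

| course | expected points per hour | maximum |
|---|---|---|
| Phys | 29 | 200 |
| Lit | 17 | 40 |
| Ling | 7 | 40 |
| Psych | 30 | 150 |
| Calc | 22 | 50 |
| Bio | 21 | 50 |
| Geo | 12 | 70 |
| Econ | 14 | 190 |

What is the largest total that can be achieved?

12450

Highest expected points per hour first: Psych 30 > Phys 29 > Calc 22 > Bio 21 > Lit 17 > Econ 14 > Geo 12 > Ling 7.
Psych takes 150 to reach its cap of 150 → 300 left.
Phys takes 200 to reach its cap of 200 → 100 left.
Give Calc 50 to hit its cap of 50 → 50 left.
Bio: +50 to 50 (cap) → 0 left.
Total = 29×200 + 30×150 + 22×50 + 21×50 = 12450.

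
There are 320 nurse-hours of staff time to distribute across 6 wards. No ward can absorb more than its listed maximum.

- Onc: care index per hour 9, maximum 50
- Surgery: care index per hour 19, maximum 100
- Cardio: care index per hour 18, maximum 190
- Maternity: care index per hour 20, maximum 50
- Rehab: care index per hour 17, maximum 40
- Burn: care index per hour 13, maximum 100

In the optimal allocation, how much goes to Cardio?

170

Highest care index per hour first: Maternity 20 > Surgery 19 > Cardio 18 > Rehab 17 > Burn 13 > Onc 9.
Give Maternity 50 to hit its cap of 50 → 270 left.
Give Surgery 100 to hit its cap of 100 → 170 left.
Only 170 left; Cardio takes them to reach 170.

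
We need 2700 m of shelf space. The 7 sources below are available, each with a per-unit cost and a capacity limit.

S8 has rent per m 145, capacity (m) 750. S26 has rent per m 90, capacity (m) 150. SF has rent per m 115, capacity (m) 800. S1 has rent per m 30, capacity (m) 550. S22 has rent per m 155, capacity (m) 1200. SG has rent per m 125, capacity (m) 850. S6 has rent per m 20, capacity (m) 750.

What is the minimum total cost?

Use sources in increasing cost order.
Take 750 from S6 at 20 — need 1950 more.
S1 at 30: take all 550 m — 1400 still needed.
S26 (90): use full 150 — 1250 m to go.
SF (115): use full 800 — 450 m to go.
SG at 125: take 450 of its 850 — requirement met.
S8, S22: unused.
Cost = 750×20 + 550×30 + 150×90 + 800×115 + 450×125 = 193250.

193250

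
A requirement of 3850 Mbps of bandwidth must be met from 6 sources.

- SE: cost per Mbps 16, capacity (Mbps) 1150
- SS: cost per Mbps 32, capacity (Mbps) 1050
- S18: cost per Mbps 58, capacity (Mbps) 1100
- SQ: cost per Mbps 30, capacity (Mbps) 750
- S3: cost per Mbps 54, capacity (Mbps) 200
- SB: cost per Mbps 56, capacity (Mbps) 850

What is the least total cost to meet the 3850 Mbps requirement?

Use sources in increasing cost order.
SE at 16: take all 1150 Mbps ; 2700 still needed.
Take 750 from SQ at 30 ; need 1950 more.
Take 1050 from SS at 32 ; need 900 more.
S3 at 54: take all 200 Mbps ; 700 still needed.
SB (56): take the remaining 700 ; done.
S18: unused.
Cost = 1150×16 + 750×30 + 1050×32 + 200×54 + 700×56 = 124500.

124500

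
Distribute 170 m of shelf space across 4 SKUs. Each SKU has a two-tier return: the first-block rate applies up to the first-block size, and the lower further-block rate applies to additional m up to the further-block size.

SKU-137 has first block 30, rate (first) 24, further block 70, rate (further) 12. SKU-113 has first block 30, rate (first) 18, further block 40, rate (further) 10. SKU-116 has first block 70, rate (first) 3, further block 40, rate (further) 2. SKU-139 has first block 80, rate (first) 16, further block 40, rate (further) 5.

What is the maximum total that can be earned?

Rank every tier by rate: SKU-137/tier1 24 > SKU-113/tier1 18 > SKU-139/tier1 16 > SKU-137/tier2 12 > SKU-113/tier2 10 > SKU-139/tier2 5 > SKU-116/tier1 3 > SKU-116/tier2 2.
SKU-137/tier1 (24): +30 — 140 left.
SKU-113 tier1 at 18: fill all 30 — 110 left.
SKU-139 tier1 at 16: fill all 80 — 30 left.
SKU-137/tier2: +30 of 70 at 12; pool empty.
Total = 24×30 + 18×30 + 16×80 + 12×30 = 2900.

2900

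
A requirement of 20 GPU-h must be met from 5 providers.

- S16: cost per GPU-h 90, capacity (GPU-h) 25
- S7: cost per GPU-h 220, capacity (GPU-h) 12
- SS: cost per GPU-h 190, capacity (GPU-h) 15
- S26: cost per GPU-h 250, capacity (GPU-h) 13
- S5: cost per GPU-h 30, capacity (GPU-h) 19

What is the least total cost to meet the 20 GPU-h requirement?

660

Cheapest first:
S5 (30): use full 19 ; 1 GPU-h to go.
Take 1 from S16 at 90 to finish.
SS, S7, S26: unused.
Cost = 19×30 + 1×90 = 660.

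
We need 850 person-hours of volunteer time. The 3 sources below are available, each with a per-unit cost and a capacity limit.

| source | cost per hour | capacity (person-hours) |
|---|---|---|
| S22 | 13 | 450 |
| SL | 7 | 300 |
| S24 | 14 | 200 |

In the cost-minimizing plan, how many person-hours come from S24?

Use sources in increasing cost order.
Take 300 from SL at 7 → need 550 more.
Take 450 from S22 at 13 → need 100 more.
S24 at 14: take 100 of its 200 → requirement met.

100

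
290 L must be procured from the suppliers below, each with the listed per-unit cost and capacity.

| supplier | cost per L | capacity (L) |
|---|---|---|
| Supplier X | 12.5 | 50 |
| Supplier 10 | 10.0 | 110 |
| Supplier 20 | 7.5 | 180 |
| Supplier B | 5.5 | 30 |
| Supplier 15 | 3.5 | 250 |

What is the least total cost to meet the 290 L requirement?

1115

Cheapest first:
Take 250 from Supplier 15 at 3.5 → need 40 more.
Take 30 from Supplier B at 5.5 → need 10 more.
Supplier 20 at 7.5: take 10 of its 180 → requirement met.
Supplier 10, Supplier X: unused.
Cost = 250×3.5 + 30×5.5 + 10×7.5 = 1115.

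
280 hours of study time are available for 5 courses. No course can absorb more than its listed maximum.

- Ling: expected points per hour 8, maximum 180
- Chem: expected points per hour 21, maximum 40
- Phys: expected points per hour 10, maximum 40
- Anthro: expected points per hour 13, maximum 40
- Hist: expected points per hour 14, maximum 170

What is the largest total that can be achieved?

4040

Rank by expected points per hour: Chem 21 > Hist 14 > Anthro 13 > Phys 10 > Ling 8.
Chem: +40 to 40 (cap) → 240 left.
Hist: +170 to 170 (cap) → 70 left.
Anthro: +40 to 40 (cap) → 30 left.
Phys: +30 (room for 40) → 30. Pool exhausted.
Total = 21×40 + 10×30 + 13×40 + 14×170 = 4040.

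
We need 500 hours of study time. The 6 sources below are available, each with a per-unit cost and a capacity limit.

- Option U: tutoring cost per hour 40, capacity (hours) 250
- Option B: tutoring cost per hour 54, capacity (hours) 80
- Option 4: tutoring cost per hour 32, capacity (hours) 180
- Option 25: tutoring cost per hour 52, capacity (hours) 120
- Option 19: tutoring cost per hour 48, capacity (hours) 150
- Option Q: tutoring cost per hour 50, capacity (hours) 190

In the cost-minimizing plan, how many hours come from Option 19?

Cheapest first:
Take 180 from Option 4 at 32 ; need 320 more.
Option U at 40: take all 250 hours ; 70 still needed.
Option 19 at 48: take 70 of its 150 ; requirement met.
Option Q, Option 25, Option B: unused.

70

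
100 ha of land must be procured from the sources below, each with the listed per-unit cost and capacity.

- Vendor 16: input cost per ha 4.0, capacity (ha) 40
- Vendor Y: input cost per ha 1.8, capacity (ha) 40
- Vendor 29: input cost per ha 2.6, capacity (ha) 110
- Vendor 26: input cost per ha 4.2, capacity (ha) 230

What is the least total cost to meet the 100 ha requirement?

228

Cheapest first:
Vendor Y (1.8): use full 40 — 60 ha to go.
Take 60 from Vendor 29 at 2.6 to finish.
Vendor 16, Vendor 26: unused.
Cost = 40×1.8 + 60×2.6 = 228.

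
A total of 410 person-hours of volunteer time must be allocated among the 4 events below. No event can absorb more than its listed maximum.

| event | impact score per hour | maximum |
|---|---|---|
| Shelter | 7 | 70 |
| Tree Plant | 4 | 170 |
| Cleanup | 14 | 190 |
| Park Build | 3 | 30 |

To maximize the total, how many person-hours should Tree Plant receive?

150

Rank by impact score per hour: Cleanup 14 > Shelter 7 > Tree Plant 4 > Park Build 3.
Give Cleanup 190 to hit its cap of 190 → 220 left.
Give Shelter 70 to hit its cap of 70 → 150 left.
Only 150 left; Tree Plant takes them to reach 150.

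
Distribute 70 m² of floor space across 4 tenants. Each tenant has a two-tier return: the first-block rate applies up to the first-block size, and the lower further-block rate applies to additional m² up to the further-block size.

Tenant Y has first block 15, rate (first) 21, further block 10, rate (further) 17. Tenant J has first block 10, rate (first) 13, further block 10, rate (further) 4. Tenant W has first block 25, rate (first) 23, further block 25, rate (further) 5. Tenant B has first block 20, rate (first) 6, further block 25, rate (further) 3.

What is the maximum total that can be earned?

Treat each block as its own option and order by rate: Tenant W/first 23 > Tenant Y/first 21 > Tenant Y/second 17 > Tenant J/first 13 > Tenant B/first 6 > Tenant W/second 5 > Tenant J/second 4 > Tenant B/second 3.
Tenant W/first (23): +25 → 45 left.
Tenant Y/first (21): +15 → 30 left.
Tenant Y second at 17: fill all 10 → 20 left.
Tenant J/first (13): +10 → 10 left.
Tenant B/first: +10 of 20 at 6; pool empty.
Total = 23×25 + 21×15 + 17×10 + 13×10 + 6×10 = 1250.

1250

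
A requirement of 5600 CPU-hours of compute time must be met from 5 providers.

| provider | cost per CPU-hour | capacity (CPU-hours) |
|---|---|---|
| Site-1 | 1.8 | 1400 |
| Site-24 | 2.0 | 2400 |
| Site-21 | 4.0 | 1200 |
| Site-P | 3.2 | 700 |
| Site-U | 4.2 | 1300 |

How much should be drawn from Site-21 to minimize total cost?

1100

Use providers in increasing cost order.
Site-1 at 1.8: take all 1400 CPU-hours ; 4200 still needed.
Site-24 (2.0): use full 2400 ; 1800 CPU-hours to go.
Site-P at 3.2: take all 700 CPU-hours ; 1100 still needed.
Take 1100 from Site-21 at 4.0 to finish.
Site-U: unused.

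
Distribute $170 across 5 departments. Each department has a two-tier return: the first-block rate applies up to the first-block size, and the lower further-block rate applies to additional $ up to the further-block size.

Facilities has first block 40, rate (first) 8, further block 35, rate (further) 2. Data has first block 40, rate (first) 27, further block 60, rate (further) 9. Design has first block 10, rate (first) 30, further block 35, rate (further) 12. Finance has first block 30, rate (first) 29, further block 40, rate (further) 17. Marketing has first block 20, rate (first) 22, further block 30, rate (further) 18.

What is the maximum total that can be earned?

3910

Order all 10 blocks by rate: Design/tier1 30 > Finance/tier1 29 > Data/tier1 27 > Marketing/tier1 22 > Marketing/tier2 18 > Finance/tier2 17 > Design/tier2 12 > Data/tier2 9 > Facilities/tier1 8 > Facilities/tier2 2.
Design/tier1 (30): +10 ; 160 left.
Fill Finance tier1 block (30 at 29) ; 130 left.
Data/tier1 (27): +40 ; 90 left.
Marketing/tier1 (22): +20 ; 70 left.
Marketing tier2 at 18: fill all 30 ; 40 left.
Fill Finance tier2 block (40 at 17) ; 0 left.
Total = 30×10 + 29×30 + 27×40 + 22×20 + 18×30 + 17×40 = 3910.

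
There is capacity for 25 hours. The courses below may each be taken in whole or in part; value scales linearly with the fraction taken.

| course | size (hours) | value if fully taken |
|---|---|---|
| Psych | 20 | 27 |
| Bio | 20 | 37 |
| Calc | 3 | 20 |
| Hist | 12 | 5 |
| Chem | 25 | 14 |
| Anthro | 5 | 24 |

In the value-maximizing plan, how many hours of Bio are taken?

Best value per unit of size first: Calc 20/3≈6.67, Anthro 24/5≈4.8, Bio 37/20≈1.85, Psych 27/20≈1.35, Chem 14/25≈0.56, Hist 5/12≈0.417.
All 3 hours of Calc fit (value 20) — 22 remain.
Anthro: take in full, 5 hours for value 24 — 17 left.
Fill the last 17 hours with part of Bio: 17/20 of it earns 31.45.

17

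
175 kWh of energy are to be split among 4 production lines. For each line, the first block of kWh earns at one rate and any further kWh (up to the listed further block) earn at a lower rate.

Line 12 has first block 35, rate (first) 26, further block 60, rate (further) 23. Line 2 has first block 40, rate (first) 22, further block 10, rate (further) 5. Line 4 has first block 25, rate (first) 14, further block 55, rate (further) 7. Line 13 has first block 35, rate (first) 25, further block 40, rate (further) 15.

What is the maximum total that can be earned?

4120

Treat each block as its own option and order by rate: Line 12/T1 26 > Line 13/T1 25 > Line 12/T2 23 > Line 2/T1 22 > Line 13/T2 15 > Line 4/T1 14 > Line 4/T2 7 > Line 2/T2 5.
Line 12/T1 (26): +35 ; 140 left.
Line 13/T1 (25): +35 ; 105 left.
Fill Line 12 T2 block (60 at 23) ; 45 left.
Line 2 T1 at 22: fill all 40 ; 5 left.
Line 13/T2: +5 of 40 at 15; pool empty.
Total = 26×35 + 25×35 + 23×60 + 22×40 + 15×5 = 4120.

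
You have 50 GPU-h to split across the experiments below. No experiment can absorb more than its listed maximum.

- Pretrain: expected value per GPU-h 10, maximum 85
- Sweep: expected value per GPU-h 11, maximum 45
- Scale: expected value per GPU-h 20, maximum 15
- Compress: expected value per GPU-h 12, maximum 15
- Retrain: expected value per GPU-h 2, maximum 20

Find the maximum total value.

Order the experiments by expected value per GPU-h: Scale 20 > Compress 12 > Sweep 11 > Pretrain 10 > Retrain 2.
Scale takes 15 to reach its cap of 15 ; 35 left.
Give Compress 15 to hit its cap of 15 ; 20 left.
Sweep: +20 (room for 45) → 20. Pool exhausted.
Total = 11×20 + 20×15 + 12×15 = 700.

700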